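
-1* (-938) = 938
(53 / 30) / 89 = 53 / 2670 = 0.02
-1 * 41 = -41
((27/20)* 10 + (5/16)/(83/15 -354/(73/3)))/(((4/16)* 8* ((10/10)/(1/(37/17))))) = 36153237/11687264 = 3.09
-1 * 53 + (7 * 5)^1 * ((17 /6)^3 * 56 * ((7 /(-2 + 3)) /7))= 1202254 /27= 44527.93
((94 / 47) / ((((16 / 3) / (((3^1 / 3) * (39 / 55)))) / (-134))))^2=61449921 / 48400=1269.63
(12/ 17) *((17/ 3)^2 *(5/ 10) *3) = 34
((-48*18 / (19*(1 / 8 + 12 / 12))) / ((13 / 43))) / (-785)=33024 / 193895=0.17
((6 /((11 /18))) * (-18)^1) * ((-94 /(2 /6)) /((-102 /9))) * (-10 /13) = 8223120 /2431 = 3382.61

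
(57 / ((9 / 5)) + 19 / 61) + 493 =96071 / 183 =524.98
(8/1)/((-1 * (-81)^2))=-8/6561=-0.00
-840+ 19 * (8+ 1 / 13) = -8925 / 13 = -686.54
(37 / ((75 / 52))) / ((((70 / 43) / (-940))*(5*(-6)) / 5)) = 3888404 / 1575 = 2468.83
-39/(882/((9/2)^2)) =-351/392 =-0.90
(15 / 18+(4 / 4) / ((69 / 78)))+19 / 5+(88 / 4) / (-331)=5.70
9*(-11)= -99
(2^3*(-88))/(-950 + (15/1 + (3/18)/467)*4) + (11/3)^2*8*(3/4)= 38088226/467583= 81.46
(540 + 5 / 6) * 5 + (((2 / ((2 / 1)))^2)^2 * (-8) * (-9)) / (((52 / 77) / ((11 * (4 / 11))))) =244189 / 78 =3130.63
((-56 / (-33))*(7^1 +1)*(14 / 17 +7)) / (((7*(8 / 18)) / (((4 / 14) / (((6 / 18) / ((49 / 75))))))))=89376 / 4675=19.12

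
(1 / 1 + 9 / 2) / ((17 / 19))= 209 / 34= 6.15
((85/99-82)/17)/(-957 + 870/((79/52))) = 21883/1762101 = 0.01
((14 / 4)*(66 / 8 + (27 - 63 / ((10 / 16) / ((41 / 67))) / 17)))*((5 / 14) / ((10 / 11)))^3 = 958771209 / 142876160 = 6.71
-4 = -4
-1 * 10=-10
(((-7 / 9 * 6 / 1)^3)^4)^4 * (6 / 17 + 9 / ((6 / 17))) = 1513503178125245103545403330795947714558319059680104546304 / 452009844102277555892379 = 3348385434240189744950941000000000.00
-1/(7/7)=-1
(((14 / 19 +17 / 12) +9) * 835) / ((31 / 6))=2123405 / 1178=1802.55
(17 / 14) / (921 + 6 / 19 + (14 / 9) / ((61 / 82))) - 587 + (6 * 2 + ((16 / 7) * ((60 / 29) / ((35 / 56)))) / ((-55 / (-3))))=-123584151991873 / 215083832810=-574.59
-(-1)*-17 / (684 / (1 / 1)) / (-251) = 17 / 171684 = 0.00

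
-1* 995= -995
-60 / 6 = -10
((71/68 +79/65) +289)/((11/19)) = 24459973/48620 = 503.08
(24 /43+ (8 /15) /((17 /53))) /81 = 24352 /888165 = 0.03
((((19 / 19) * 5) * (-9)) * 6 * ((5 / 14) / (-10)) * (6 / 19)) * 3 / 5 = 243 / 133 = 1.83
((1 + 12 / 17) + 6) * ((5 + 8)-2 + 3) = 1834 / 17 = 107.88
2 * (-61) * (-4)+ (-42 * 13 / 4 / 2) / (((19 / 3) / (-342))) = 8347 / 2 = 4173.50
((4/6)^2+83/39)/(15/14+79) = 4214/131157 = 0.03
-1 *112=-112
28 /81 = 0.35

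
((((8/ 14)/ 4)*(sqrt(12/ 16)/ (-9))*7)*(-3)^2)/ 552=-sqrt(3)/ 1104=-0.00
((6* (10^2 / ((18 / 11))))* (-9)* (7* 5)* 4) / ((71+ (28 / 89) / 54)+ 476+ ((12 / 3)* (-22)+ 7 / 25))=-1005.91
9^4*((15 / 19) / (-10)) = -517.97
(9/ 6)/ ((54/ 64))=16/ 9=1.78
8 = 8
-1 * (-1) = 1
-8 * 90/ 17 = -720/ 17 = -42.35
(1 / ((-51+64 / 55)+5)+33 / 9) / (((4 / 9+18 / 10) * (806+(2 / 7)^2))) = 2201815 / 1093067652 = 0.00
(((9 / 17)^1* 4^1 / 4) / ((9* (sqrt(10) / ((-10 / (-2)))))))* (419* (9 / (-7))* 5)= -18855* sqrt(10) / 238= -250.52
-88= -88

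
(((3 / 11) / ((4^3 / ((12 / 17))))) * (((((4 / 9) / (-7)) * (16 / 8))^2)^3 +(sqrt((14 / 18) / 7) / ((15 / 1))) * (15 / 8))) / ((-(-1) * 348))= 20843264555 / 57867085223152128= 0.00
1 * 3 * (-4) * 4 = -48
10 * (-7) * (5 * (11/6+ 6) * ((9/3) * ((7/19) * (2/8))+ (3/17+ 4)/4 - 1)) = -567525/646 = -878.52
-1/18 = -0.06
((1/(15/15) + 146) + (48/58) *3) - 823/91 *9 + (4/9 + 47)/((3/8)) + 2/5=195.01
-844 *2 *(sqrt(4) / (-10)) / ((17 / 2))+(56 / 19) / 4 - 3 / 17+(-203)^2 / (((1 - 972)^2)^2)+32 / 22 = 659048233559634384 / 15792181672506965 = 41.73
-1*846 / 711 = -94 / 79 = -1.19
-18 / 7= -2.57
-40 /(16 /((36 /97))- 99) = 360 /503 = 0.72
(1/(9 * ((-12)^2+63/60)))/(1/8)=160/26109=0.01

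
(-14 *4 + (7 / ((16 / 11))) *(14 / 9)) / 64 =-3493 / 4608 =-0.76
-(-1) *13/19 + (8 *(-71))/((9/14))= -150971/171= -882.87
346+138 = 484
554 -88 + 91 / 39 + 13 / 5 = 7064 / 15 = 470.93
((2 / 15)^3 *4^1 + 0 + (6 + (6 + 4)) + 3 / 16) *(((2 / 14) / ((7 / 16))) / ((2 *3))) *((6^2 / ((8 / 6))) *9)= 2623911 / 12250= 214.20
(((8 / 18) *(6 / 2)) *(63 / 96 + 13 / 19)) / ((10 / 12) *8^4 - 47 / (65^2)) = 3443375 / 6576106568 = 0.00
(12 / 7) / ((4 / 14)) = 6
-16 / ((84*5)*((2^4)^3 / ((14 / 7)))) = -1 / 53760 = -0.00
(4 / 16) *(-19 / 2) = -2.38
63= 63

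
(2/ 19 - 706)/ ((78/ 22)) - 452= -482464/ 741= -651.10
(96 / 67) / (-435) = -32 / 9715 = -0.00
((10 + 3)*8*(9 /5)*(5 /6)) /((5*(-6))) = -26 /5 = -5.20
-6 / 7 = -0.86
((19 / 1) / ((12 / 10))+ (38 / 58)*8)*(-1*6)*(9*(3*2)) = -198018 / 29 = -6828.21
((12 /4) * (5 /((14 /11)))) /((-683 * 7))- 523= -523.00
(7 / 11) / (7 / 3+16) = 21 / 605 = 0.03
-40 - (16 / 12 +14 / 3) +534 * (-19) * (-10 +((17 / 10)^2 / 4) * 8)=1069253 / 25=42770.12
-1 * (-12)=12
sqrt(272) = 4 *sqrt(17) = 16.49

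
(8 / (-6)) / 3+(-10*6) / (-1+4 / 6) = 1616 / 9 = 179.56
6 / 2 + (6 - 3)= 6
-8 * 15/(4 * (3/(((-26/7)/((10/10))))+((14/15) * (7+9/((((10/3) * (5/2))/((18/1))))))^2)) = -109687500/2223596291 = -0.05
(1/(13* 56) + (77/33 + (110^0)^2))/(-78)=-7283/170352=-0.04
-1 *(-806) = 806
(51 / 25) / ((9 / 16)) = 272 / 75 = 3.63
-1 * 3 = -3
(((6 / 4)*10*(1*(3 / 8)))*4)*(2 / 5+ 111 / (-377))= 1791 / 754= 2.38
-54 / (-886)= 27 / 443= 0.06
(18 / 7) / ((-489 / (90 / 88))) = -135 / 25102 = -0.01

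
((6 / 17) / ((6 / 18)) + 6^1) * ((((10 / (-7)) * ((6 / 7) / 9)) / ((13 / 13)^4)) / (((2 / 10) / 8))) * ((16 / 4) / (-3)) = 128000 / 2499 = 51.22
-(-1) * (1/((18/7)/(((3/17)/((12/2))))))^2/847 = 7/45319824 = 0.00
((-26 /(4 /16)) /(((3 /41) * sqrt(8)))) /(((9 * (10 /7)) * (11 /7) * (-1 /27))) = 26117 * sqrt(2) /55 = 671.55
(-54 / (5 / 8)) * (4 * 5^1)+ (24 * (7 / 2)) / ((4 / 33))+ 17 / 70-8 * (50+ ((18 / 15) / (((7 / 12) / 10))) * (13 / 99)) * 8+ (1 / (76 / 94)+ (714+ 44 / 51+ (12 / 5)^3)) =-34300684261 / 9326625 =-3677.72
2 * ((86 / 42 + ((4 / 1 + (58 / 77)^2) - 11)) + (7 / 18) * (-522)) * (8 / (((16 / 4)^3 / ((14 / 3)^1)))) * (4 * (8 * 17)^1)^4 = -161527194397966336 / 7623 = -21189452236385.46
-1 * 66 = -66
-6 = -6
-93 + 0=-93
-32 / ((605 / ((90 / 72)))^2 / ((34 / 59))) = -68 / 863819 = -0.00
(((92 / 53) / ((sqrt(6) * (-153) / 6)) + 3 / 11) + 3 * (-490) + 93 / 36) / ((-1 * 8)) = 23 * sqrt(6) / 16218 + 193663 / 1056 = 183.40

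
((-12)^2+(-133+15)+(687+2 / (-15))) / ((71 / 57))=203167 / 355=572.30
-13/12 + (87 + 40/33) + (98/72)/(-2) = 68467/792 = 86.45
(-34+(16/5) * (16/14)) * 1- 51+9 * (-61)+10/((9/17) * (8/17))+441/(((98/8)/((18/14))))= -685337/1260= -543.92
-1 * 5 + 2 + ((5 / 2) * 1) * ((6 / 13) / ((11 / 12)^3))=-25989 / 17303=-1.50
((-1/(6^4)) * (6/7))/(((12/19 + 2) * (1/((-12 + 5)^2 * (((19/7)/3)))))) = -361/32400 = -0.01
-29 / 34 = -0.85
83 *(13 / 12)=1079 / 12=89.92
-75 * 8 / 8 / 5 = -15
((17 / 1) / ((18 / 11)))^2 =34969 / 324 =107.93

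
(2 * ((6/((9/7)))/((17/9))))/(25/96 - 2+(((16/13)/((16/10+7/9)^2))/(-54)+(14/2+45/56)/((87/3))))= -243644978304/72707550053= -3.35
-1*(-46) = 46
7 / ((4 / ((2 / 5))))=7 / 10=0.70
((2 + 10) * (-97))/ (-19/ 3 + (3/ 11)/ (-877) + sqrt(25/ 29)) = 4874724219420 * sqrt(29)/ 953449535891 + 179073662051592/ 953449535891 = 215.35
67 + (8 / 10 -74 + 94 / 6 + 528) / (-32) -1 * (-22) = 35663 / 480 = 74.30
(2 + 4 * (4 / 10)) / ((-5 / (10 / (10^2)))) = -9 / 125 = -0.07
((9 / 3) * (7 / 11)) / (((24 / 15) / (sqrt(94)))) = 105 * sqrt(94) / 88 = 11.57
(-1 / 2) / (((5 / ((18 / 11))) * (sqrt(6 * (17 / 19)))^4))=-361 / 63580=-0.01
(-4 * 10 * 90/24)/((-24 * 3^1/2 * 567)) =25/3402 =0.01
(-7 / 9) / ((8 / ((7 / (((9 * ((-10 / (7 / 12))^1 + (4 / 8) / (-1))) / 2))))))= 343 / 40014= 0.01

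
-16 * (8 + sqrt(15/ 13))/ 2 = -64-8 * sqrt(195)/ 13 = -72.59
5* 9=45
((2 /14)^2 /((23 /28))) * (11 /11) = 4 /161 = 0.02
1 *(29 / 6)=29 / 6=4.83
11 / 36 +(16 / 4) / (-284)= 745 / 2556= 0.29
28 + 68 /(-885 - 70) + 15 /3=31447 /955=32.93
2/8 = 1/4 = 0.25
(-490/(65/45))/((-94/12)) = 26460/611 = 43.31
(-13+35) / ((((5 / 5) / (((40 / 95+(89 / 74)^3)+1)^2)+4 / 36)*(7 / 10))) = 148.80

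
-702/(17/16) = -11232/17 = -660.71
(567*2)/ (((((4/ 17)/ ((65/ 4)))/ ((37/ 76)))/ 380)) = 14488621.88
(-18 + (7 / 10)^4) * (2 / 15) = -177599 / 75000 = -2.37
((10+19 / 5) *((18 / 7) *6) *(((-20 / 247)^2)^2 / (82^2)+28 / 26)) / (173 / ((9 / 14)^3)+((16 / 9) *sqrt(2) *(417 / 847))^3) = 14321656236440877413448432613610417590089 / 40672676805072489363598359368080205639405 - 29492454122626453564956279017620460544 *sqrt(2) / 40672676805072489363598359368080205639405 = 0.35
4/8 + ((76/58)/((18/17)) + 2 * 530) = 554227/522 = 1061.74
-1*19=-19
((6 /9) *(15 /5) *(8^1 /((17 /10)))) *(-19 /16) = -190 /17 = -11.18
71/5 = 14.20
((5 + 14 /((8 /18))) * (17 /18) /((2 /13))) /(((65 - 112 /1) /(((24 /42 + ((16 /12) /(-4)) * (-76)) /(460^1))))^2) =37299496 /115950465225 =0.00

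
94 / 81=1.16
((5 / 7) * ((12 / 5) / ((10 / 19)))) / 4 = 57 / 70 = 0.81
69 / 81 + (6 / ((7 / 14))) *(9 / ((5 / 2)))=5947 / 135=44.05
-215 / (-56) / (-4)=-215 / 224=-0.96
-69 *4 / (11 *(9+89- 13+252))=-276 / 3707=-0.07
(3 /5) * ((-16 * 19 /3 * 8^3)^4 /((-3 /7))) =-4108395249269852864512 /405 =-10144185800666303369.17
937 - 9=928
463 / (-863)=-463 / 863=-0.54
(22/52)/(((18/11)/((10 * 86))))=26015/117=222.35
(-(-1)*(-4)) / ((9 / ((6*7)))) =-56 / 3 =-18.67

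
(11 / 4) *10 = 55 / 2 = 27.50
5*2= 10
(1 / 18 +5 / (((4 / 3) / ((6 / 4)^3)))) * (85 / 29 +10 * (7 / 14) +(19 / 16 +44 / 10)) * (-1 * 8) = -114819943 / 83520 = -1374.76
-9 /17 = -0.53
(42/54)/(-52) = -7/468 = -0.01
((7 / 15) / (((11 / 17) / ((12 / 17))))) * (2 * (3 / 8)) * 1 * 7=147 / 55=2.67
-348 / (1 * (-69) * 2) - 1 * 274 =-6244 / 23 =-271.48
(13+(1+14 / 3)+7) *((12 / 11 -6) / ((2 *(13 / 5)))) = -315 / 13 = -24.23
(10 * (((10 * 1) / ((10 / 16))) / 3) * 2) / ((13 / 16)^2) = 81920 / 507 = 161.58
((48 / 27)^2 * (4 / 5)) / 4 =256 / 405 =0.63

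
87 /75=29 /25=1.16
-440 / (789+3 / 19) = -4180 / 7497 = -0.56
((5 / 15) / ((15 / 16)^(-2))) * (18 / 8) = 675 / 1024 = 0.66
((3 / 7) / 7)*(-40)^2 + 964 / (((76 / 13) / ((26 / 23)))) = 6089042 / 21413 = 284.36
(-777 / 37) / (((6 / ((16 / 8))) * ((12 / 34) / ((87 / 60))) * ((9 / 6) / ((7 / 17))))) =-1421 / 180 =-7.89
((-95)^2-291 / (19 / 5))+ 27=170533 / 19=8975.42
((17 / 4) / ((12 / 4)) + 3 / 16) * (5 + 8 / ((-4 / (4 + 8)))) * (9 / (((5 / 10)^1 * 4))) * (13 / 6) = -19019 / 64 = -297.17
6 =6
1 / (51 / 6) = 2 / 17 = 0.12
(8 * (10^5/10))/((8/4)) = 40000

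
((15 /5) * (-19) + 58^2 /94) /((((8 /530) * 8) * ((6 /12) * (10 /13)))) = -686933 /1504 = -456.74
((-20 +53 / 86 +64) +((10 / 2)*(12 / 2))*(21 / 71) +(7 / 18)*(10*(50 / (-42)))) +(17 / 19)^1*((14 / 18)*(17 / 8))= 630719221 / 12529512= 50.34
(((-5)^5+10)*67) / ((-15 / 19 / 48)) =12689264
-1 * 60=-60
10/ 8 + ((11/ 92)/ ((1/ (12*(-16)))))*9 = -18893/ 92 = -205.36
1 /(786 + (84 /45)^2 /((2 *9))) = 2025 /1592042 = 0.00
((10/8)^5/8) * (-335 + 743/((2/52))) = 59321875/8192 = 7241.44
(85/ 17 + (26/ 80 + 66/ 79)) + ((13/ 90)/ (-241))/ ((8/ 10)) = 10554697/ 1713510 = 6.16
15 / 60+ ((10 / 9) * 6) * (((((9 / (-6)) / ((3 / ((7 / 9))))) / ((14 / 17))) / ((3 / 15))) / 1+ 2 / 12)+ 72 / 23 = -27943 / 2484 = -11.25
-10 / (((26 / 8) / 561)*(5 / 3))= -13464 / 13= -1035.69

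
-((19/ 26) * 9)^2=-29241/ 676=-43.26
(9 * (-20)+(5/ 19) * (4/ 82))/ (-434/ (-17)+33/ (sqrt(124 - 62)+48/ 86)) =-116613673802920/ 15891454020853+2472450941730 * sqrt(62)/ 15891454020853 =-6.11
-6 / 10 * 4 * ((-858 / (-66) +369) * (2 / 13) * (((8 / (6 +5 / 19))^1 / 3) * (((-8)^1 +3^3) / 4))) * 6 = -13238592 / 7735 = -1711.52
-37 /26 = -1.42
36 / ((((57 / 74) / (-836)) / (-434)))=16957248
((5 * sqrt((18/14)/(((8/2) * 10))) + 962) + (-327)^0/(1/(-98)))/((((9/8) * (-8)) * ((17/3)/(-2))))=sqrt(70)/238 + 576/17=33.92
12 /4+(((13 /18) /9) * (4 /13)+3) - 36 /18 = 326 /81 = 4.02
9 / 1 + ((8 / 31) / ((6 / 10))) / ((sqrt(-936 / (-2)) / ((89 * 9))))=9 + 1780 * sqrt(13) / 403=24.93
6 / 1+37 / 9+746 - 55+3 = 6337 / 9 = 704.11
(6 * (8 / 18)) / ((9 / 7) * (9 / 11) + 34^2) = 616 / 267279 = 0.00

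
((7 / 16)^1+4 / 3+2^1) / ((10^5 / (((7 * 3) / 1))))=1267 / 1600000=0.00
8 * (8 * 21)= 1344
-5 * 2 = -10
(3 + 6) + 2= 11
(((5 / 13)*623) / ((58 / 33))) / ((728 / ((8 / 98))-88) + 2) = 34265 / 2219776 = 0.02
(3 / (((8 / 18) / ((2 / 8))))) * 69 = 116.44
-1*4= -4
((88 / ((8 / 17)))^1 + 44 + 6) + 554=791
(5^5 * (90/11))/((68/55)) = 703125/34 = 20680.15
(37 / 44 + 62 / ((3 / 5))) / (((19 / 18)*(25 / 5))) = 41253 / 2090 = 19.74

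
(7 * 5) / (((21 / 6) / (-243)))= -2430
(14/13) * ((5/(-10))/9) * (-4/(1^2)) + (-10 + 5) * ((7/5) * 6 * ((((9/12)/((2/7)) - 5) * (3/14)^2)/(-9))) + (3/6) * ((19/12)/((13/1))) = -2735/13104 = -0.21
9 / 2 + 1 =11 / 2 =5.50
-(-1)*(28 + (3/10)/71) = 19883/710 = 28.00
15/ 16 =0.94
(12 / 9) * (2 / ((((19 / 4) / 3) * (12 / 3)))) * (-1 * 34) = -272 / 19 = -14.32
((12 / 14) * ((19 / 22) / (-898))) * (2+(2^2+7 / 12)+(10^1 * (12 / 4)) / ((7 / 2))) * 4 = -24187 / 484022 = -0.05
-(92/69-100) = 296/3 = 98.67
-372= -372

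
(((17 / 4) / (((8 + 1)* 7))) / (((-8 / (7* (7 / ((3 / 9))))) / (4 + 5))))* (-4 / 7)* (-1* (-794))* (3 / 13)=60741 / 52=1168.10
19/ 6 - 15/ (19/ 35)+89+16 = 80.54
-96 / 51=-32 / 17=-1.88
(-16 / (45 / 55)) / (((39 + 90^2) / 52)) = -9152 / 73251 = -0.12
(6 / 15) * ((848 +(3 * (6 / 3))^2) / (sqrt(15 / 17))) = 1768 * sqrt(255) / 75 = 376.44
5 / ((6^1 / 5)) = 4.17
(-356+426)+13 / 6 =433 / 6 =72.17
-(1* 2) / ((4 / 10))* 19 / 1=-95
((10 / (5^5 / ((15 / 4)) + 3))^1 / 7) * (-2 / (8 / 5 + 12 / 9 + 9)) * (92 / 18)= -4600 / 3143777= -0.00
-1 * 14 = -14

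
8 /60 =2 /15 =0.13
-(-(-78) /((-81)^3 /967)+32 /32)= -152005 /177147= -0.86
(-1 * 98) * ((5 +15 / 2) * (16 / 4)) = -4900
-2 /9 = -0.22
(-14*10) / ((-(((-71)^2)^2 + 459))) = 7 / 1270607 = 0.00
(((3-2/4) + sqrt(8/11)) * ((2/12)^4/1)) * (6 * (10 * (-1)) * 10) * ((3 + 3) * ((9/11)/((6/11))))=-125/12-25 * sqrt(22)/33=-13.97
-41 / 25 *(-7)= 11.48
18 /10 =1.80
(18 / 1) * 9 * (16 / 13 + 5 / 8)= 15633 / 52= 300.63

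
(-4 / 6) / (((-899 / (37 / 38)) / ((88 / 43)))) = 3256 / 2203449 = 0.00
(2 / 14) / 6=1 / 42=0.02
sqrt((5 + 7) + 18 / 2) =sqrt(21) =4.58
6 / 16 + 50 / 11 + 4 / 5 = 2517 / 440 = 5.72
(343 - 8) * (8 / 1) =2680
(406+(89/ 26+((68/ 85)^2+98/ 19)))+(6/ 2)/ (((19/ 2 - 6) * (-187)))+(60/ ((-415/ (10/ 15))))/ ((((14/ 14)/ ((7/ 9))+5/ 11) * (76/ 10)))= 415.21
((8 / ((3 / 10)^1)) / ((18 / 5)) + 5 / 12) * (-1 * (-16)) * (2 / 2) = 3380 / 27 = 125.19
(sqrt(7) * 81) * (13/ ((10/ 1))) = 1053 * sqrt(7)/ 10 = 278.60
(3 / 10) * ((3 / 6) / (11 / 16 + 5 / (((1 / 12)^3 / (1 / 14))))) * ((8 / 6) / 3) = 112 / 1037955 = 0.00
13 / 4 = 3.25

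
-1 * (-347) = 347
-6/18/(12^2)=-1/432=-0.00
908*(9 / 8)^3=165483 / 128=1292.84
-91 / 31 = -2.94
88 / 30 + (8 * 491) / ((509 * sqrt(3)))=44 / 15 + 3928 * sqrt(3) / 1527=7.39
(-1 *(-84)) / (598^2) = 21 / 89401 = 0.00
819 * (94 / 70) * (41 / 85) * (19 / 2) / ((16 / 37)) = 158497677 / 13600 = 11654.24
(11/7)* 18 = 198/7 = 28.29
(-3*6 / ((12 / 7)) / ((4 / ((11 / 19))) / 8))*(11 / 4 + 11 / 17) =-53361 / 1292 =-41.30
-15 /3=-5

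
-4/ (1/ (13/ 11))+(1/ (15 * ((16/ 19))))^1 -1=-14911/ 2640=-5.65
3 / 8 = 0.38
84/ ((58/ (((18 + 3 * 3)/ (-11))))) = -1134/ 319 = -3.55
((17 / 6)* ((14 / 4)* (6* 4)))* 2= 476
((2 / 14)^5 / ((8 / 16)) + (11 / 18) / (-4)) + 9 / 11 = 8858873 / 13311144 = 0.67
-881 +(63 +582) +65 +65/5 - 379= -537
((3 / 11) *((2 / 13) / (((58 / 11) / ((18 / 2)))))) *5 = 135 / 377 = 0.36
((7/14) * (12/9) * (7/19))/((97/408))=1904/1843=1.03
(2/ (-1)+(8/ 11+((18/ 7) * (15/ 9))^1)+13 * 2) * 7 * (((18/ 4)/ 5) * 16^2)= 46792.15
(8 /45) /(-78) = -4 /1755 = -0.00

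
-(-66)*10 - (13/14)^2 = 129191/196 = 659.14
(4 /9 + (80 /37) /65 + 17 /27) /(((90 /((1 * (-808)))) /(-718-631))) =7837587476 /584415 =13411.00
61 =61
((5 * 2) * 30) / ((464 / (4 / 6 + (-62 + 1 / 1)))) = -4525 / 116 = -39.01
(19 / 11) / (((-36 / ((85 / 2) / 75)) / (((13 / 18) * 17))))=-71383 / 213840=-0.33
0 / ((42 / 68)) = 0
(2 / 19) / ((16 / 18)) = 9 / 76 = 0.12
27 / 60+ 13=269 / 20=13.45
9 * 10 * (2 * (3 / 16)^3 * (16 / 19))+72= 88767 / 1216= 73.00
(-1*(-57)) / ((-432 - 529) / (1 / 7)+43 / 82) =-1558 / 183857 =-0.01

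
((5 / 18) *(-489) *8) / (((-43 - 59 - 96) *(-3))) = -1630 / 891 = -1.83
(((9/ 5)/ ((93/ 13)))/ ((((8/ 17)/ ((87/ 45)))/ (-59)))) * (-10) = 378131/ 620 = 609.89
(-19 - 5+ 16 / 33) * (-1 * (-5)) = -3880 / 33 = -117.58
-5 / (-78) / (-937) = -5 / 73086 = -0.00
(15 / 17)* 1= 15 / 17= 0.88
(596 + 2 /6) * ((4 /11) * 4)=28624 /33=867.39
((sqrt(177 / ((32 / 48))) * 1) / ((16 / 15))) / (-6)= -15 * sqrt(118) / 64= -2.55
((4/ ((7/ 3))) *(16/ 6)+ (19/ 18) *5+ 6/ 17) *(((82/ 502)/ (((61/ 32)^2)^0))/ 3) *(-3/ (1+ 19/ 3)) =-895973/ 3942708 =-0.23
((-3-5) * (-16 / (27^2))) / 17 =128 / 12393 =0.01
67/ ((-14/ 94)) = -3149/ 7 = -449.86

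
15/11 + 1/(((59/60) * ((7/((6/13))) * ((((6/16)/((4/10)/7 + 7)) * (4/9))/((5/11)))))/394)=16213125/31801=509.83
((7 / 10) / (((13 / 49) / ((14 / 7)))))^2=117649 / 4225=27.85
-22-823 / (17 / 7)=-6135 / 17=-360.88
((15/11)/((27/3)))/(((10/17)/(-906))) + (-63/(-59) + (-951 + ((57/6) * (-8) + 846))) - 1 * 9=-274070/649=-422.30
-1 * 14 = -14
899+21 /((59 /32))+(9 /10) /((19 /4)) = 5103797 /5605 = 910.58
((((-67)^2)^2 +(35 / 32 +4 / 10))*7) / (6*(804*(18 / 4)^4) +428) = 71.29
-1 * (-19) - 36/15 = 16.60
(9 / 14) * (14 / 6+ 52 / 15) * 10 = 261 / 7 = 37.29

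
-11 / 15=-0.73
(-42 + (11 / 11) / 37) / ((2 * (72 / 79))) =-122687 / 5328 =-23.03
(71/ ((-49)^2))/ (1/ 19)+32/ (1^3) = 32.56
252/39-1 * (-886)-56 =10874/13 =836.46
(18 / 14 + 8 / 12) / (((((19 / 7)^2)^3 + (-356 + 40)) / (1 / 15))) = 689087 / 444095865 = 0.00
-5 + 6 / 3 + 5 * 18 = 87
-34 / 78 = -0.44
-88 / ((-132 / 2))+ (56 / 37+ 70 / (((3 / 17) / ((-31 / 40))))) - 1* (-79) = -100153 / 444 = -225.57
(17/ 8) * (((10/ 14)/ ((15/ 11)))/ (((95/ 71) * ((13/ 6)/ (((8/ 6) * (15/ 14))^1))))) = 13277/ 24206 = 0.55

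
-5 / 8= -0.62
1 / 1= 1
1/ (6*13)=1/ 78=0.01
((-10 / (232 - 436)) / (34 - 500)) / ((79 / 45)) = -75 / 1251676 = -0.00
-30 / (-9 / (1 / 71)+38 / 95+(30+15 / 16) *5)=2400 / 38713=0.06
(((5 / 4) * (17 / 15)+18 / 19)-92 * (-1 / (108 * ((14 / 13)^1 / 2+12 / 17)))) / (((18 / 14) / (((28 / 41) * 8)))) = 674370536 / 52056675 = 12.95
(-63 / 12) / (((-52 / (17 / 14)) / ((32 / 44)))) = 51 / 572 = 0.09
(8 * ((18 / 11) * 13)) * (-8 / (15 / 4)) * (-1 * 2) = 39936 / 55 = 726.11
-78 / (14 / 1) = -39 / 7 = -5.57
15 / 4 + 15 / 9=65 / 12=5.42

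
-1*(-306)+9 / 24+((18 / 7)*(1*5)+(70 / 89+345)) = 3314453 / 4984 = 665.02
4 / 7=0.57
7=7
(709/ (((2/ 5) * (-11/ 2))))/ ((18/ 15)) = -17725/ 66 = -268.56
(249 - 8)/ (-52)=-241/ 52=-4.63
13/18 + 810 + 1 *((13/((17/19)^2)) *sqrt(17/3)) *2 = 9386 *sqrt(51)/867 + 14593/18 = 888.03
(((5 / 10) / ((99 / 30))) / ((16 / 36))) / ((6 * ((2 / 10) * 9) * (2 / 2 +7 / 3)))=5 / 528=0.01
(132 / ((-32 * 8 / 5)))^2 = 27225 / 4096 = 6.65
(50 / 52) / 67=25 / 1742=0.01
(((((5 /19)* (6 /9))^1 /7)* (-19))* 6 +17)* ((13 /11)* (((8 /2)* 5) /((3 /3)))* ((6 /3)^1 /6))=780 /7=111.43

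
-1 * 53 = -53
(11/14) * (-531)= -5841/14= -417.21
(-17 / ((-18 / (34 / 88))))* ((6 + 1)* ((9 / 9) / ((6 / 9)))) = 2023 / 528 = 3.83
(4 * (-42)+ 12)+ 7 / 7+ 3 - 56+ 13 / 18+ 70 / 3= -3311 / 18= -183.94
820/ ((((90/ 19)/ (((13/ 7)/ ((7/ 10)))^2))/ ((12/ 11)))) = 105320800/ 79233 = 1329.25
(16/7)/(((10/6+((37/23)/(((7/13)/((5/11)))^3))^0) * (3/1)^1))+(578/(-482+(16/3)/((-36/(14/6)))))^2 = 4599101417/2671313575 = 1.72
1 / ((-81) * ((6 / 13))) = -13 / 486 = -0.03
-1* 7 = -7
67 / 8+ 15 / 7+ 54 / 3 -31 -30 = -1819 / 56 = -32.48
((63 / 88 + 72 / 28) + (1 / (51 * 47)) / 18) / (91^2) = 43685633 / 110045944008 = 0.00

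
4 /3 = 1.33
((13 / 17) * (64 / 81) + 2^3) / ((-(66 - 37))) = -11848 / 39933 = -0.30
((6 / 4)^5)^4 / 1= 3486784401 / 1048576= 3325.26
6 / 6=1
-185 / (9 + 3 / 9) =-555 / 28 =-19.82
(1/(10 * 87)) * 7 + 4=4.01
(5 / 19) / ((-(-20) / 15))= 15 / 76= 0.20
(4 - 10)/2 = -3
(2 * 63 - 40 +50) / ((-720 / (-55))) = 187 / 18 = 10.39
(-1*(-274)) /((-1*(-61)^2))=-274 /3721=-0.07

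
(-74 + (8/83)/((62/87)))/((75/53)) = -10072862/192975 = -52.20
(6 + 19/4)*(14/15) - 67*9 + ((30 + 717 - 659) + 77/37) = -558203/1110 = -502.89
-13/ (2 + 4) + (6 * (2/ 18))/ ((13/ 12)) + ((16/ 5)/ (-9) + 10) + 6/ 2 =12979/ 1170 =11.09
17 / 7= 2.43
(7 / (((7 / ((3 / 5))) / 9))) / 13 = 27 / 65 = 0.42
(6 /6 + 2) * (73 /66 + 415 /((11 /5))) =12523 /22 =569.23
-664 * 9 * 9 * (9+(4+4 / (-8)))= -672300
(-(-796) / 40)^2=39601 / 100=396.01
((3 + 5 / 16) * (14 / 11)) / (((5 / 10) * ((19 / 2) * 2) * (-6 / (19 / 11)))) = -371 / 2904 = -0.13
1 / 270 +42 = 42.00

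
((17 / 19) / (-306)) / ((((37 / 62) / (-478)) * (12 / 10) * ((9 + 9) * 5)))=7409 / 341658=0.02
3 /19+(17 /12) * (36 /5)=984 /95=10.36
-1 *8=-8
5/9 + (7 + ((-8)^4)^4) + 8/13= 281474976710664.17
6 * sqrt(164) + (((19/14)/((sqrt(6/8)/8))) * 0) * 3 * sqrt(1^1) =12 * sqrt(41) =76.84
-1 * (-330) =330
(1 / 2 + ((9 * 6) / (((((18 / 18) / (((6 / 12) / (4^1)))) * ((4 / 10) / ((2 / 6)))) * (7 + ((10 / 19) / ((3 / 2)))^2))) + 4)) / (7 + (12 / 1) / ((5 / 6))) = 4896765 / 19810408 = 0.25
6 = 6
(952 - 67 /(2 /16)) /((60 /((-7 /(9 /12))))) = -2912 /45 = -64.71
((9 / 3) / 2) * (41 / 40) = 123 / 80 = 1.54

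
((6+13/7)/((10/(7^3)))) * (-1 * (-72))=19404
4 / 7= 0.57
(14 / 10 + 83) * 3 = 1266 / 5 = 253.20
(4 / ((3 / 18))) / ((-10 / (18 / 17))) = -216 / 85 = -2.54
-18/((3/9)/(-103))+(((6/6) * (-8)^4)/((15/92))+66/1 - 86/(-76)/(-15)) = 5842511/190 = 30750.06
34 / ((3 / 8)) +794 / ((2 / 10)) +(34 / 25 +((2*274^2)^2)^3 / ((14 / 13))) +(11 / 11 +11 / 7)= 798111020796184790444073830529302 / 75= 10641480277282463872587650000000.00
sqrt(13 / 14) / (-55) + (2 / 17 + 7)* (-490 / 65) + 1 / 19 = -225081 / 4199 - sqrt(182) / 770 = -53.62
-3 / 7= -0.43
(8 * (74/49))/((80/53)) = 1961/245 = 8.00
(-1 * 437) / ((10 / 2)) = -437 / 5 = -87.40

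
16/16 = 1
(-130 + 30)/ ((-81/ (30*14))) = 14000/ 27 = 518.52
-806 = -806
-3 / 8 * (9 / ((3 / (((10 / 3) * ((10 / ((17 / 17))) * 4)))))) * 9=-1350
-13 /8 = -1.62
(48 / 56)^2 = 36 / 49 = 0.73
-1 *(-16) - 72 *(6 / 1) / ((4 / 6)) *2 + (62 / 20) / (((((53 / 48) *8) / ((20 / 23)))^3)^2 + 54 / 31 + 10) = -130196268407423026062080 / 101715834917481319111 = -1280.00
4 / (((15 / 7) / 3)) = 5.60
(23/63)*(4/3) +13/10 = 3377/1890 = 1.79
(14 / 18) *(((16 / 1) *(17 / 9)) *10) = 235.06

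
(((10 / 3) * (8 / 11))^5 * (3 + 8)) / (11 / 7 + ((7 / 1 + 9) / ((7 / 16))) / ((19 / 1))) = 87162880000 / 330871959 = 263.43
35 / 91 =5 / 13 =0.38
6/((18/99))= 33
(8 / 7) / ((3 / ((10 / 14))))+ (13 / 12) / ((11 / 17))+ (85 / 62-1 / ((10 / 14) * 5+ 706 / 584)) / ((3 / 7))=9124148311 / 1959163668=4.66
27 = 27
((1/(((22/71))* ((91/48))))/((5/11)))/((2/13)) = 852/35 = 24.34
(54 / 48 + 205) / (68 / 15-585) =-24735 / 69656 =-0.36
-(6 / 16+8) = -67 / 8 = -8.38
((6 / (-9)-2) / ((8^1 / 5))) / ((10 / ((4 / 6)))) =-1 / 9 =-0.11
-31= -31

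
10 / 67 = 0.15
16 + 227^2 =51545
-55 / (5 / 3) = -33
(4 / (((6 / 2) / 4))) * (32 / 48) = 32 / 9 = 3.56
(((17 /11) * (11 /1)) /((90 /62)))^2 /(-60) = -277729 /121500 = -2.29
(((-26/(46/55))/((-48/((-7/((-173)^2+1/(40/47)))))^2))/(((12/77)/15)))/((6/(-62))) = 86393125/117696814165584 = 0.00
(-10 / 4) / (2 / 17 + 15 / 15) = -85 / 38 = -2.24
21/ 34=0.62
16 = 16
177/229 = 0.77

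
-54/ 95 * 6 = -324/ 95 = -3.41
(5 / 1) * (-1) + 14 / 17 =-71 / 17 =-4.18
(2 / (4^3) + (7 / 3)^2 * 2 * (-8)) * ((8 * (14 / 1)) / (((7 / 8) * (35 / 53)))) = -5316748 / 315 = -16878.57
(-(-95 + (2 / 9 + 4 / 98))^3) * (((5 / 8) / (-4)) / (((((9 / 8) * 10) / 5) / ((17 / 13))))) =-6198591949631815 / 80277089256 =-77214.96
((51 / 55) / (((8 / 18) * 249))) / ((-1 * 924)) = -51 / 5624080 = -0.00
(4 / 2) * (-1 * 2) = -4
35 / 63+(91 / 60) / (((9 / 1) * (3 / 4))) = 316 / 405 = 0.78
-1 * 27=-27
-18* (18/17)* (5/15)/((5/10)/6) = -1296/17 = -76.24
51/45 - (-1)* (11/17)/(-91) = 26134/23205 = 1.13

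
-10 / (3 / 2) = -20 / 3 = -6.67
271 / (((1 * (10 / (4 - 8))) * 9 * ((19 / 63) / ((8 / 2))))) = -15176 / 95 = -159.75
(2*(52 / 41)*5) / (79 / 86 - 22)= -44720 / 74333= -0.60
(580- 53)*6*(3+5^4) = 1985736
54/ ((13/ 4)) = 216/ 13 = 16.62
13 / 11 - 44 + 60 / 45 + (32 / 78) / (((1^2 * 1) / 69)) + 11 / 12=-7013 / 572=-12.26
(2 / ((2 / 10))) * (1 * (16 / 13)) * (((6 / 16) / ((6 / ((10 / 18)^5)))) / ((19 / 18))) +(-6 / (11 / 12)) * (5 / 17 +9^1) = -18423882692 / 303046029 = -60.80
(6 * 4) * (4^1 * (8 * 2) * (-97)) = -148992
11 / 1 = 11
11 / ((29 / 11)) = 121 / 29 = 4.17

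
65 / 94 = 0.69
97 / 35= 2.77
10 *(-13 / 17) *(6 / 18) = -130 / 51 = -2.55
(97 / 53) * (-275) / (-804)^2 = -26675 / 34260048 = -0.00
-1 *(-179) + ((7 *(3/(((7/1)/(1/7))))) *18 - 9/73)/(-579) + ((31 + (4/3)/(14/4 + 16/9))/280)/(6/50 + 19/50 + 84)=5668170956641/31667845300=178.99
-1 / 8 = -0.12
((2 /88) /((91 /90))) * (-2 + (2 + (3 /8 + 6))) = 2295 /16016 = 0.14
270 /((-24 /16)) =-180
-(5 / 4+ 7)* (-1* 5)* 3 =495 / 4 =123.75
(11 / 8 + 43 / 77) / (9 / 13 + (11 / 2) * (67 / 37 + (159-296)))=-572871 / 220102960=-0.00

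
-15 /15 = -1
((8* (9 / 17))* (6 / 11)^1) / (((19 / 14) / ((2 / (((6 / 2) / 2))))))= 8064 / 3553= 2.27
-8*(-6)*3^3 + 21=1317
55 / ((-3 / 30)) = -550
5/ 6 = 0.83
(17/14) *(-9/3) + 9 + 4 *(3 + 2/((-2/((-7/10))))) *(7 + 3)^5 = 20720075/14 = 1480005.36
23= 23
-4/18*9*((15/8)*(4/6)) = -5/2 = -2.50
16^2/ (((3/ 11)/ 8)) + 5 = 22543/ 3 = 7514.33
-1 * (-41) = 41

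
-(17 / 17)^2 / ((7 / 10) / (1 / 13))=-10 / 91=-0.11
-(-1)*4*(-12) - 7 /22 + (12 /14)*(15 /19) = -139399 /2926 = -47.64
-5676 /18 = -946 /3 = -315.33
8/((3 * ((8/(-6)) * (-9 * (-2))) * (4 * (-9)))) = 0.00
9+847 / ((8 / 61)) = 51739 / 8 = 6467.38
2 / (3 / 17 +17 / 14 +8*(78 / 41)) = 19516 / 162083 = 0.12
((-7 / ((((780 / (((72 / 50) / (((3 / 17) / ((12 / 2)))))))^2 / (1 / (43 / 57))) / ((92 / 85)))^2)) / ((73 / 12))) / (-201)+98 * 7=686.00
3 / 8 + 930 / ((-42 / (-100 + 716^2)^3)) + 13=-2981656596500031483.77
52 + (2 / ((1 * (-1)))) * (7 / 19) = 974 / 19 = 51.26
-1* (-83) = 83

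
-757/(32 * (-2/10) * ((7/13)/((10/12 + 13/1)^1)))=4084015/1344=3038.70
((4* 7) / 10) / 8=0.35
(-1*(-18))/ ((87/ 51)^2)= 5202/ 841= 6.19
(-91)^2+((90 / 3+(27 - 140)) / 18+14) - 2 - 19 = 148849 / 18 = 8269.39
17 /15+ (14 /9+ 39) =1876 /45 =41.69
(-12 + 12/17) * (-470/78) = 15040/221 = 68.05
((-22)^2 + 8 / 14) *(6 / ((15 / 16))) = 108544 / 35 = 3101.26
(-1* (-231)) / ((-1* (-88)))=2.62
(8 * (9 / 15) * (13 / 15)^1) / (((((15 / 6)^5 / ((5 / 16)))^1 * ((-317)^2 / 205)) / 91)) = 776048 / 314028125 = 0.00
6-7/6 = 29/6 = 4.83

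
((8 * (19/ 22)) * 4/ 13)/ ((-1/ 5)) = -1520/ 143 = -10.63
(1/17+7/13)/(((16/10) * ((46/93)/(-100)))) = -383625/5083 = -75.47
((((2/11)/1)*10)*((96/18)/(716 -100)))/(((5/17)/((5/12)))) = 170/7623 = 0.02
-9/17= -0.53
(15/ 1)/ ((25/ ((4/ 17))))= 12/ 85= 0.14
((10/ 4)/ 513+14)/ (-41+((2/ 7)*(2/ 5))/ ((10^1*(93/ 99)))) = -77951825/ 228140334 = -0.34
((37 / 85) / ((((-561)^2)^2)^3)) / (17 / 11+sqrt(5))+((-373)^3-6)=-51895123.00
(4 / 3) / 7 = 4 / 21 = 0.19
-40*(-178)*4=28480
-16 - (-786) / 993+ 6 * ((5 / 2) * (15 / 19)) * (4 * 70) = 20757354 / 6289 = 3300.58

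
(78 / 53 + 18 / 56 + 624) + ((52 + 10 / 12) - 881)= -900967 / 4452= -202.37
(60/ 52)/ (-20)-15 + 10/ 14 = -5221/ 364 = -14.34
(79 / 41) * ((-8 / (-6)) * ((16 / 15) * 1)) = 5056 / 1845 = 2.74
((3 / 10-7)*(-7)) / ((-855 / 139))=-65191 / 8550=-7.62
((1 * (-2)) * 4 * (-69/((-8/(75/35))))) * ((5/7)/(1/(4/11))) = -20700/539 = -38.40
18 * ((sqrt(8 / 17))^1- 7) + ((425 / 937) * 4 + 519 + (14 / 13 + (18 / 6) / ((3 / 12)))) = 36 * sqrt(34) / 17 + 4968523 / 12181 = 420.24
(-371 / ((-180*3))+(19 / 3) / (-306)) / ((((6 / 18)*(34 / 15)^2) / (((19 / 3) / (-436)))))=-193705 / 34273088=-0.01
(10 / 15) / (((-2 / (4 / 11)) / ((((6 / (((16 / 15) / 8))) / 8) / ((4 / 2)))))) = -15 / 44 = -0.34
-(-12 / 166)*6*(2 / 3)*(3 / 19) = 72 / 1577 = 0.05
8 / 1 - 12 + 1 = -3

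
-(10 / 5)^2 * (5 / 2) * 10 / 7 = -100 / 7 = -14.29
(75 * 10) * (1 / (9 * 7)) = 250 / 21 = 11.90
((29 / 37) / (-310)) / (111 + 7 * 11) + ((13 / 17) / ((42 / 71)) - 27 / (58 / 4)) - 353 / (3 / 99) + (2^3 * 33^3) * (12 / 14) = 5241316567994263 / 22324795080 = 234775.57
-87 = -87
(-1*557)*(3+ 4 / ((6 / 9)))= -5013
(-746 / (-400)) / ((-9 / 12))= -373 / 150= -2.49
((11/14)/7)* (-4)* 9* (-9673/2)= 19543.41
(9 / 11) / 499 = 9 / 5489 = 0.00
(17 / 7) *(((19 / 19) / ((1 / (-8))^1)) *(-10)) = 1360 / 7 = 194.29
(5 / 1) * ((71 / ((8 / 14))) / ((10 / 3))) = 186.38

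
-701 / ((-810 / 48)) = 5608 / 135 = 41.54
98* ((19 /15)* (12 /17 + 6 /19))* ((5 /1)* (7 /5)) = 887.76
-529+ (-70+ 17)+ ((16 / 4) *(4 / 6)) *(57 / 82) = -23786 / 41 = -580.15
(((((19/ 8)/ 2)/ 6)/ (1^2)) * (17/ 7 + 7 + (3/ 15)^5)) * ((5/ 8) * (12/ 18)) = 3918883/ 5040000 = 0.78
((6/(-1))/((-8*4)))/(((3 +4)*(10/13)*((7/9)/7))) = 351/1120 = 0.31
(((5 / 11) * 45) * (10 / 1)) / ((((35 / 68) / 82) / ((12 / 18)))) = 1672800 / 77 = 21724.68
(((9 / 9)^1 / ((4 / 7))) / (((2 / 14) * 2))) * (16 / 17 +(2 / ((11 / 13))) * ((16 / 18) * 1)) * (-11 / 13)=-31360 / 1989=-15.77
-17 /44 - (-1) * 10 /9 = 287 /396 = 0.72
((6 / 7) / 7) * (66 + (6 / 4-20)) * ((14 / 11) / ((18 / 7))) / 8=95 / 264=0.36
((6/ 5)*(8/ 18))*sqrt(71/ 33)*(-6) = -16*sqrt(2343)/ 165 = -4.69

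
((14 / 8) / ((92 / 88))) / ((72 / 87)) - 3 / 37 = 79309 / 40848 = 1.94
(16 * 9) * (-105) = -15120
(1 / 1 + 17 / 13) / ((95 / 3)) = 18 / 247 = 0.07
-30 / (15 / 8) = -16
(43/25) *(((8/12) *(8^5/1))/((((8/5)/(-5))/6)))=-704512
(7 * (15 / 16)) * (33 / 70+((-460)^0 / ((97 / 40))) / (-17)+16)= 5695491 / 52768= 107.93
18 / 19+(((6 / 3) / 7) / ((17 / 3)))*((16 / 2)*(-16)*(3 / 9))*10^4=-48637858 / 2261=-21511.66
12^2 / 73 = 144 / 73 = 1.97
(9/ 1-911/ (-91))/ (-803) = -1730/ 73073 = -0.02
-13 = -13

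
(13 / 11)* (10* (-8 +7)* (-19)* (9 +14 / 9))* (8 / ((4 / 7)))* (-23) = -75557300 / 99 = -763205.05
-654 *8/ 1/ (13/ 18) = -94176/ 13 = -7244.31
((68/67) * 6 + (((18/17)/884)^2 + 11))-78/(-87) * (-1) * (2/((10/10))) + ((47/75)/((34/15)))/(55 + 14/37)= 15.30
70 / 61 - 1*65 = -3895 / 61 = -63.85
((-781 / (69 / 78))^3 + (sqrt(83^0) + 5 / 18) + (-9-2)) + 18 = -150711240814205 / 219006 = -688160328.09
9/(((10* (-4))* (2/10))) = -9/8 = -1.12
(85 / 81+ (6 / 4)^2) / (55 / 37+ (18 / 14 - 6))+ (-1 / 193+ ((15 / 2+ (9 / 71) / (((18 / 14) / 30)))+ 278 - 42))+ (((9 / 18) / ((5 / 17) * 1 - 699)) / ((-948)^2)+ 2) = 136159353488472961973 / 550293577990592832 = 247.43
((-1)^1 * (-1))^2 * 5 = 5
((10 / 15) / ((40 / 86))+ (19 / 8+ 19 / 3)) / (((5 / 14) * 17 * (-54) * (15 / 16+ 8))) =-17038 / 4922775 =-0.00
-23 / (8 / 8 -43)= 23 / 42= 0.55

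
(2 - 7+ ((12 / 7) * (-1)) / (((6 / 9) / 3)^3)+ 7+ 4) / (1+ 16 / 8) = -701 / 14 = -50.07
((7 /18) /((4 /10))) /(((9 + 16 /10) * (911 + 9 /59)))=10325 /102570264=0.00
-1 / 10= -0.10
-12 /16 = -3 /4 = -0.75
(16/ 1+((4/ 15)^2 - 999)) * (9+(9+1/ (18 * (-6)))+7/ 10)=-2232157787/ 121500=-18371.67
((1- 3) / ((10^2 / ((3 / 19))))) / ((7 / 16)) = -24 / 3325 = -0.01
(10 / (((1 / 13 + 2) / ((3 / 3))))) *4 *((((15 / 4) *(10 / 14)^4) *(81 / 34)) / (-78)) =-46875 / 81634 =-0.57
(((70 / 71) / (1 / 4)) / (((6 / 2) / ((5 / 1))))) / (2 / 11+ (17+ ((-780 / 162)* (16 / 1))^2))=3742200 / 3388700851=0.00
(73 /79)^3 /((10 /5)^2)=389017 /1972156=0.20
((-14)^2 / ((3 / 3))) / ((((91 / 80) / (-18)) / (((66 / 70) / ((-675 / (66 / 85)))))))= 92928 / 27625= 3.36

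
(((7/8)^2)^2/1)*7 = 16807/4096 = 4.10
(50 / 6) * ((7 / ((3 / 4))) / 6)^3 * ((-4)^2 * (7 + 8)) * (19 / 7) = 14896000 / 729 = 20433.47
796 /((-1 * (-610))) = 398 /305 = 1.30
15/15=1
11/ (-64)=-11/ 64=-0.17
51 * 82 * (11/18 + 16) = 208403/3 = 69467.67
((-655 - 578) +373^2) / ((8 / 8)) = 137896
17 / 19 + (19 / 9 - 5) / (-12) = 1165 / 1026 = 1.14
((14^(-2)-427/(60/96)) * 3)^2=4034445839649/960400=4200797.42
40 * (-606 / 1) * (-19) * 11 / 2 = 2533080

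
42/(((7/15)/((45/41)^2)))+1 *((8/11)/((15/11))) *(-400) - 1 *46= -150.92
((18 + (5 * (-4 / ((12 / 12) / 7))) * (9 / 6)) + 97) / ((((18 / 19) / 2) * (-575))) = 361 / 1035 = 0.35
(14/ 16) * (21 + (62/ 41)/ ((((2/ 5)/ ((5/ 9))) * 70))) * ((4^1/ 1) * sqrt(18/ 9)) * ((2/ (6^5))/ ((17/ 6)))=108641 * sqrt(2)/ 16259616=0.01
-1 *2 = -2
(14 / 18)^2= 49 / 81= 0.60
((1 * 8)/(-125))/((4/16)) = -32/125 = -0.26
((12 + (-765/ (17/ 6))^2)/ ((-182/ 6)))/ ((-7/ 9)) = 3090.46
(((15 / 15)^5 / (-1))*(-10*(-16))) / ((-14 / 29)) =2320 / 7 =331.43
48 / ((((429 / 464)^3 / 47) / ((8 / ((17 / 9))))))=12089.40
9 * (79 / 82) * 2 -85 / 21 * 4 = 991 / 861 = 1.15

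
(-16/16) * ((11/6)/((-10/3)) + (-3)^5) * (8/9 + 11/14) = 1027781/2520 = 407.85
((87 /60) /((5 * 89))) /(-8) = -29 /71200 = -0.00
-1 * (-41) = 41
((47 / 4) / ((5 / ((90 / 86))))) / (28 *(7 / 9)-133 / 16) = 15228 / 83377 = 0.18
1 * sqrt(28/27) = 2 * sqrt(21)/9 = 1.02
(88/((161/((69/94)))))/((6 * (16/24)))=33/329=0.10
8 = 8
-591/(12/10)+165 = -655/2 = -327.50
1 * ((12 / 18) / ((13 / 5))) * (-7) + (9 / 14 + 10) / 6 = -23 / 1092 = -0.02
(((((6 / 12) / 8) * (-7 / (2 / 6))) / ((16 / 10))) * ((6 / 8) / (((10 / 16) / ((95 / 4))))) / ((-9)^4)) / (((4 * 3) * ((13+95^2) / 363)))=-80465 / 6746830848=-0.00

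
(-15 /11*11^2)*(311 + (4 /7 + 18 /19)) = -6858225 /133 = -51565.60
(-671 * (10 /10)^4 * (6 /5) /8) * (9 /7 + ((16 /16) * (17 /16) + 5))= -1656699 /2240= -739.60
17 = 17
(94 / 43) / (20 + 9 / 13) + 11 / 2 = 129681 / 23134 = 5.61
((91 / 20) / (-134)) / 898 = -91 / 2406640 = -0.00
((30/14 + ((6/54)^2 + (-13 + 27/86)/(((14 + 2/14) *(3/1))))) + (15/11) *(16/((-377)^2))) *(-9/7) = -141520309795/59294228994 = -2.39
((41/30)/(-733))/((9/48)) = -328/32985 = -0.01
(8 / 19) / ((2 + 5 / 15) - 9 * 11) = -0.00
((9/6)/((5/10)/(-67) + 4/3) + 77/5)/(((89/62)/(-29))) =-79212688/237185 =-333.97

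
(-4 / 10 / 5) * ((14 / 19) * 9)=-252 / 475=-0.53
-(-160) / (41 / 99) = 15840 / 41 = 386.34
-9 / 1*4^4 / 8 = -288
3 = 3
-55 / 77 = -5 / 7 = -0.71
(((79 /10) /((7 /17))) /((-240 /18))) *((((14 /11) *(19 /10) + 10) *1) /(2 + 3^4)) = -2751807 /12782000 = -0.22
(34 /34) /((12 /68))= 17 /3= 5.67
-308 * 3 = -924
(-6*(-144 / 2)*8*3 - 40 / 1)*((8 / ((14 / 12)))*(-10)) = -4957440 / 7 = -708205.71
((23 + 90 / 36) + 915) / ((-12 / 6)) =-1881 / 4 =-470.25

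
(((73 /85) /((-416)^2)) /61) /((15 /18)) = 219 /2243238400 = 0.00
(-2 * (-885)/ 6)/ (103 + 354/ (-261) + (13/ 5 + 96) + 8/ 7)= 898275/ 613222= 1.46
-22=-22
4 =4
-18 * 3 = -54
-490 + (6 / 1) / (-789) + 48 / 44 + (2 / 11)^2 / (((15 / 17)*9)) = -2100419576 / 4296105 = -488.91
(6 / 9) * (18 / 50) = 6 / 25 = 0.24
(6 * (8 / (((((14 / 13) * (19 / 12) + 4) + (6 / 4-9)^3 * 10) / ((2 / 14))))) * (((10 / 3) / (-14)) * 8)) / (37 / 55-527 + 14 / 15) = -329472 / 55836188107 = -0.00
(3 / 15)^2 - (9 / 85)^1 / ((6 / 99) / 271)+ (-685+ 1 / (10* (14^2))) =-192991511 / 166600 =-1158.41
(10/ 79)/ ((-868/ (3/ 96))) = -5/ 1097152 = -0.00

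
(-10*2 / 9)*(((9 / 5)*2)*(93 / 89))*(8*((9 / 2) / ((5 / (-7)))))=421.32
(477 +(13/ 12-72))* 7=34111/ 12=2842.58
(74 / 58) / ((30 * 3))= 37 / 2610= 0.01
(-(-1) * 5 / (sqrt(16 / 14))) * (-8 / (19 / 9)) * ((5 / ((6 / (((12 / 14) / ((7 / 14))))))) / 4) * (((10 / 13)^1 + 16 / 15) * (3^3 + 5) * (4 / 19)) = -687360 * sqrt(14) / 32851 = -78.29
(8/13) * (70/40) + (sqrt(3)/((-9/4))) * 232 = 14/13 - 928 * sqrt(3)/9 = -177.52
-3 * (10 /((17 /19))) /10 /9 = -19 /51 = -0.37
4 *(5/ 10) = 2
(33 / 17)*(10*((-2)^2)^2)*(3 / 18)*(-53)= -46640 / 17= -2743.53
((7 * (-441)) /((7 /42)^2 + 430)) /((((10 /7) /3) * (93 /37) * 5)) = -1.20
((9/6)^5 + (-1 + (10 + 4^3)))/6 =13.43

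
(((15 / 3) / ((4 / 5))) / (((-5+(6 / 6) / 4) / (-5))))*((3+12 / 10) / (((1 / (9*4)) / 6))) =113400 / 19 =5968.42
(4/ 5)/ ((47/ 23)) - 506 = -118818/ 235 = -505.61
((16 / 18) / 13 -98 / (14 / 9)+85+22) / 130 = 2578 / 7605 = 0.34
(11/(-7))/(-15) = 11/105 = 0.10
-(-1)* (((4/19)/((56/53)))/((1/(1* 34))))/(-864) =-901/114912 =-0.01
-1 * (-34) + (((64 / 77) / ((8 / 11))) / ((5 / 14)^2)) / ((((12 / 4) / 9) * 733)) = 623722 / 18325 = 34.04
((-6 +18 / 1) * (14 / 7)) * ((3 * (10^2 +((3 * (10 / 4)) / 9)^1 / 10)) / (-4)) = -3603 / 2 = -1801.50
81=81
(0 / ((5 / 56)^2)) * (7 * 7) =0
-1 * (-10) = 10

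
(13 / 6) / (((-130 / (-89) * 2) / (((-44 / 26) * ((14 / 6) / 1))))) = -6853 / 2340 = -2.93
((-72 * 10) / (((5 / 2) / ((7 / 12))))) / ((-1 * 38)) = 84 / 19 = 4.42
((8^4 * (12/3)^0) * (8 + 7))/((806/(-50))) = -1536000/403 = -3811.41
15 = 15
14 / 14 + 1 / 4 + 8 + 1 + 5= 61 / 4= 15.25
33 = 33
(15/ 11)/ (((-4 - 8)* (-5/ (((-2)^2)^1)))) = 1/ 11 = 0.09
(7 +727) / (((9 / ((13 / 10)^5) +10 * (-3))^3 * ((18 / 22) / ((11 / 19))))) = -2273011951076728246099 / 91772385668371027534500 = -0.02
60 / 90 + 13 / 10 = 59 / 30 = 1.97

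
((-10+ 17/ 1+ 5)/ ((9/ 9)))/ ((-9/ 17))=-68/ 3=-22.67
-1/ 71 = -0.01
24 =24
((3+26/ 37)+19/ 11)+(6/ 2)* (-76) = -90586/ 407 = -222.57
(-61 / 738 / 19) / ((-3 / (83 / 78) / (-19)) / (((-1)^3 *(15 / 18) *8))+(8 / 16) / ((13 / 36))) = -329095 / 103060593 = -0.00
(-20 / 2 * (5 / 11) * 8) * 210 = -84000 / 11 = -7636.36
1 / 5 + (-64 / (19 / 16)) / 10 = -493 / 95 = -5.19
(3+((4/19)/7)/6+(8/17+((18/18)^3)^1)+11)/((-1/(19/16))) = -104971/5712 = -18.38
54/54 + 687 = 688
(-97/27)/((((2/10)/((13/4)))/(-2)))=6305/54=116.76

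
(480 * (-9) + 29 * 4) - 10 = -4214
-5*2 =-10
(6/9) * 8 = 16/3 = 5.33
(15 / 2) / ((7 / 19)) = 20.36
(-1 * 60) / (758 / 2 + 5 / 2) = -120 / 763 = -0.16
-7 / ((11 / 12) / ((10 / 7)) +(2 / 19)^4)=-109469640 / 10036637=-10.91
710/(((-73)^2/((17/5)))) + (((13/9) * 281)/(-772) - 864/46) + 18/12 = -14779762465/851595516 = -17.36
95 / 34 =2.79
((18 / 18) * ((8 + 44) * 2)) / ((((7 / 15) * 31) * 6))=260 / 217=1.20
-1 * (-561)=561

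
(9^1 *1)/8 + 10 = 89/8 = 11.12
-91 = -91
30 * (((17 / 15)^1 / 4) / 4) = 2.12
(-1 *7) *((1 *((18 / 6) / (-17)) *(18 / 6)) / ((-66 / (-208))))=2184 / 187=11.68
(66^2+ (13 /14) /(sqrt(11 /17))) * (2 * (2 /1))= 26 * sqrt(187) /77+ 17424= 17428.62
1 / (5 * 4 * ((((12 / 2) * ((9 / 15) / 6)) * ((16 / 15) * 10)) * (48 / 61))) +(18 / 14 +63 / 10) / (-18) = -88489 / 215040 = -0.41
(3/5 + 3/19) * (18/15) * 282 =121824/475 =256.47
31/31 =1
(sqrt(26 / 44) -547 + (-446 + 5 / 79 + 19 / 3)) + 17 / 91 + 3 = -21209345 / 21567 + sqrt(286) / 22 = -982.65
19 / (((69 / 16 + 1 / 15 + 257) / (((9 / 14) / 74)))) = 0.00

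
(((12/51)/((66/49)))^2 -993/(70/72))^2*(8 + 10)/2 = 126569478876204188224/13481711345025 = 9388235.34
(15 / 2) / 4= 15 / 8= 1.88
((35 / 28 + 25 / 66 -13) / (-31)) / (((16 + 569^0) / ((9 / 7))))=4503 / 162316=0.03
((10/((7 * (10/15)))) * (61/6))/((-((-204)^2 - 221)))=-61/115906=-0.00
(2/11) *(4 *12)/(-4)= -24/11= -2.18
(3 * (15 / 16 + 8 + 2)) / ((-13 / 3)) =-1575 / 208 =-7.57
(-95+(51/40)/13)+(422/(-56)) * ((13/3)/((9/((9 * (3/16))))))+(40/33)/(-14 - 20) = -1650954079/16336320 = -101.06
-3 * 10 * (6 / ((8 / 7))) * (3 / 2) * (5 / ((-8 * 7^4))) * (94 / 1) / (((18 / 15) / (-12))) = -158625 / 2744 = -57.81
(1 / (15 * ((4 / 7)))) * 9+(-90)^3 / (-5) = 2916021 / 20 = 145801.05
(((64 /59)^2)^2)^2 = 281474976710656 /146830437604321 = 1.92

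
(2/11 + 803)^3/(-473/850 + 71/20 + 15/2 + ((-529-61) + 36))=-390793496962500/409930697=-953316.01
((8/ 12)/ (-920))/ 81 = -1/ 111780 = -0.00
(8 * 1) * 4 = 32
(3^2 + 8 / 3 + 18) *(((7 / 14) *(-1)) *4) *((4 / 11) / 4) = -178 / 33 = -5.39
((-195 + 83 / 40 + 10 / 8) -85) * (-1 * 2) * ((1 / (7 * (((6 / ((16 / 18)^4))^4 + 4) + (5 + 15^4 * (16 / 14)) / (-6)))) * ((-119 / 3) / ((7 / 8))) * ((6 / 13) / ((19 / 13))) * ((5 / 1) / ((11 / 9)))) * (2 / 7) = 102130239812206067712 / 85535434548528702155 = 1.19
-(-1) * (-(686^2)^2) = -221460595216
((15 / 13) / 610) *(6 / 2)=9 / 1586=0.01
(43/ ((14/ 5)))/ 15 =43/ 42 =1.02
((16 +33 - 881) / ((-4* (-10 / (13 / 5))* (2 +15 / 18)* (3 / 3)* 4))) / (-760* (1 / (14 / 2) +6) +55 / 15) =42588 / 41634275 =0.00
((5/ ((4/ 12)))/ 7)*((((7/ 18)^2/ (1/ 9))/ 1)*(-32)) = -280/ 3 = -93.33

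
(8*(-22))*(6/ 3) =-352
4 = 4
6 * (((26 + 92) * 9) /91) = 6372 /91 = 70.02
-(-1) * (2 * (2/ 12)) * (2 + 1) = 1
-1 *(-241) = 241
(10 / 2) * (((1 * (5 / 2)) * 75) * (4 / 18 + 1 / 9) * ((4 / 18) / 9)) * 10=6250 / 81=77.16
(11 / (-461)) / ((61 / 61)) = -11 / 461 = -0.02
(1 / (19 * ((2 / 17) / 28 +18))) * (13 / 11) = 3094 / 895565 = 0.00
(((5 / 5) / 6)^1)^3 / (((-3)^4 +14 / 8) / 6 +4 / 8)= 0.00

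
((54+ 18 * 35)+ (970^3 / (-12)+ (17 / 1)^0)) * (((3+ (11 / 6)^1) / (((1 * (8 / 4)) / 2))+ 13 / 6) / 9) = -1597163365 / 27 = -59154198.70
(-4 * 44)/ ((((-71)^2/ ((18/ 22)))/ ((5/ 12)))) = -60/ 5041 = -0.01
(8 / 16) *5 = 2.50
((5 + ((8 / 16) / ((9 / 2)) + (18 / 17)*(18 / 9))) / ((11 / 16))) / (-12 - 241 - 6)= -2528 / 62271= -0.04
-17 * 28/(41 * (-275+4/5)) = 2380/56211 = 0.04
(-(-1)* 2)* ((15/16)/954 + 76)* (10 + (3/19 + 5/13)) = 83912381/52364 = 1602.48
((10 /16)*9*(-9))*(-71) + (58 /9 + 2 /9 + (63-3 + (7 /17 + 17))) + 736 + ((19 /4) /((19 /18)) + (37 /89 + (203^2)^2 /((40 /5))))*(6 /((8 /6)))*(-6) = -52029276018365 /9078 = -5731358891.65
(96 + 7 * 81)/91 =51/7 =7.29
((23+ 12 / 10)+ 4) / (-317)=-141 / 1585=-0.09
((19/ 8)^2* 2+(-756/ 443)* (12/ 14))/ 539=139187/ 7640864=0.02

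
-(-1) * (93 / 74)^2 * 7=60543 / 5476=11.06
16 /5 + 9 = 61 /5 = 12.20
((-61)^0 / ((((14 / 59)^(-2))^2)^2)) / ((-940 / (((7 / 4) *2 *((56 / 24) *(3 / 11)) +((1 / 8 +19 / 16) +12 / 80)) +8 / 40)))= -78931655292 / 1897783406035848925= -0.00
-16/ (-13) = 1.23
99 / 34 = 2.91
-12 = -12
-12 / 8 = -3 / 2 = -1.50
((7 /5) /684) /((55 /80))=28 /9405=0.00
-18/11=-1.64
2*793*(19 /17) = 1772.59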